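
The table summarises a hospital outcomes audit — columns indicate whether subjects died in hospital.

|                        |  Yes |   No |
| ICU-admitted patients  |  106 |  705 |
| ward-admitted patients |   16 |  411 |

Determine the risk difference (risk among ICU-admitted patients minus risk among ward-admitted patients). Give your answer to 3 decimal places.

risk, ICU-admitted patients = 106/811 = 0.13070
risk, ward-admitted patients = 16/427 = 0.03747
risk difference = 0.13070 − 0.03747 = 0.093

RD: 0.093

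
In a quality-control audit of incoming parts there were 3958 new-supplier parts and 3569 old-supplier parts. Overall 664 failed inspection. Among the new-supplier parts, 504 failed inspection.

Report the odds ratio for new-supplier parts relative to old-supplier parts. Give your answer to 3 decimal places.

new-supplier parts without the outcome: 3958 − 504 = 3454
old-supplier parts with the outcome: 664 − 504 = 160
old-supplier parts without the outcome: 3569 − 160 = 3409
odds, new-supplier parts = 504/3454 = 0.14592
odds, old-supplier parts = 160/3409 = 0.04693
OR = 0.14592 / 0.04693 = 3.109

OR ≈ 3.109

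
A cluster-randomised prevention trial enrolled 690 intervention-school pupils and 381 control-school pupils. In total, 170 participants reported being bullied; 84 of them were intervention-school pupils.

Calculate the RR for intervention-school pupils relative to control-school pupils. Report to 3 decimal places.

RR ≈ 0.539

intervention-school pupils without the outcome: 690 − 84 = 606
control-school pupils with the outcome: 170 − 84 = 86
control-school pupils without the outcome: 381 − 86 = 295
risk, intervention-school pupils = 84/690 = 0.1217
risk, control-school pupils = 86/381 = 0.2257
RR = 0.1217 / 0.2257 = 0.539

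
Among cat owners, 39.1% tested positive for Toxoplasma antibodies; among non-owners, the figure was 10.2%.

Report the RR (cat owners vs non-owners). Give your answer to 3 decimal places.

RR = 0.3910 / 0.1020 = 3.833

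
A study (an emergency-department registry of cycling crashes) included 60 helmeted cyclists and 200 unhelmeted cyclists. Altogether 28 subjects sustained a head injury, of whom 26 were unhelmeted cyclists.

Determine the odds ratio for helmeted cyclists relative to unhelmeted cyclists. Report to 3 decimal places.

helmeted cyclists with the outcome: 28 − 26 = 2
helmeted cyclists without the outcome: 60 − 2 = 58
unhelmeted cyclists without the outcome: 200 − 26 = 174
OR = (2 × 174) / (58 × 26) = 348/1508 ≈ 0.231

0.231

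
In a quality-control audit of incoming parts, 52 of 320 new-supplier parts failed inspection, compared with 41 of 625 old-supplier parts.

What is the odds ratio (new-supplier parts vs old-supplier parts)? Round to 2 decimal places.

OR = (52 × 584) / (268 × 41) = 30368/10988 ≈ 2.76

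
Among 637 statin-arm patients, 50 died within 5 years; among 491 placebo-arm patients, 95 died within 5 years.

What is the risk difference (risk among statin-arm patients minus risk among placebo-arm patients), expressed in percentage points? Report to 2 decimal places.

RD = -11.50

risk, statin-arm patients = 50/637 = 0.0785
risk, placebo-arm patients = 95/491 = 0.1935
risk difference = 0.0785 − 0.1935 = -0.1150 → -11.50 percentage points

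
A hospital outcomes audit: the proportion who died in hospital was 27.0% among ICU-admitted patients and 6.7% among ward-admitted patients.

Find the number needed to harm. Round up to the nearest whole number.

absolute risk difference = 0.203000
1 / 0.203000 = 4.926 → round up → 5

NNH: 5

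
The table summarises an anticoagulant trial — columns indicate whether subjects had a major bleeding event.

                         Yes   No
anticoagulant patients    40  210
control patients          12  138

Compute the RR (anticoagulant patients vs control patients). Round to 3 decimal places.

2.000

risk, anticoagulant patients = 40/250 = 0.1600
risk, control patients = 12/150 = 0.0800
RR = 0.1600 / 0.0800 = 2.000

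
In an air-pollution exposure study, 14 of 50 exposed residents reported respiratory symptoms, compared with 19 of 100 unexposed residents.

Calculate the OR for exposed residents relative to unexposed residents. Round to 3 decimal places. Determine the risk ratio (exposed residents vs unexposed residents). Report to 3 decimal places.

OR = (14 × 81) / (36 × 19) = 1134/684 ≈ 1.658
risk, exposed residents = 14/50 = 0.2800
risk, unexposed residents = 19/100 = 0.1900
RR = 0.2800 / 0.1900 = 1.474

OR = 1.658; RR = 1.474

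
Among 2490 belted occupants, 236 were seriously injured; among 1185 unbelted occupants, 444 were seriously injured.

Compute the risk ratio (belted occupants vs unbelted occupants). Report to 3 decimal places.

RR ≈ 0.253

risk, belted occupants = 236/2490 = 0.0948
risk, unbelted occupants = 444/1185 = 0.3747
RR = 0.0948 / 0.3747 = 0.253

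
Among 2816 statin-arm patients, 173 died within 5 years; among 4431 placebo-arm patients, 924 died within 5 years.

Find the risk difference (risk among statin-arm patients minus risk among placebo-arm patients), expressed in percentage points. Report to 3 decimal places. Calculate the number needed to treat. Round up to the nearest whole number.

RD = -14.710; NNT = 7

risk, statin-arm patients = 173/2816 = 0.0614
risk, placebo-arm patients = 924/4431 = 0.2085
risk difference = 0.0614 − 0.2085 = -0.1471 → -14.710 percentage points
absolute risk difference = 0.147096
1 / 0.147096 = 6.798 → round up → 7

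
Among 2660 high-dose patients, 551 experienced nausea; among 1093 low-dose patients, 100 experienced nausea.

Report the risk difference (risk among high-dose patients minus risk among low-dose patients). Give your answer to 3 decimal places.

0.116

risk, high-dose patients = 551/2660 = 0.2071
risk, low-dose patients = 100/1093 = 0.0915
risk difference = 0.2071 − 0.0915 = 0.116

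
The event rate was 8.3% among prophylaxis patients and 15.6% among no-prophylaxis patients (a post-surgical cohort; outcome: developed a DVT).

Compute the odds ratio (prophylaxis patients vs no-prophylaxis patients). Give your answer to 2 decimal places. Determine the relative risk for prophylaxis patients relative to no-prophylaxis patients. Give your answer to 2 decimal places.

odds, prophylaxis patients = 0.0830/0.9170 = 0.0905
odds, no-prophylaxis patients = 0.1560/0.8440 = 0.1848
OR = 0.0905 / 0.1848 = 0.49
RR = 0.0830 / 0.1560 = 0.53

OR = 0.49; RR = 0.53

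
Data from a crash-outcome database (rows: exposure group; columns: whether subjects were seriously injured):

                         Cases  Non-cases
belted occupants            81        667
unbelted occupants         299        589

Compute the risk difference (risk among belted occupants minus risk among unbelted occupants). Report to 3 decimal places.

risk, belted occupants = 81/748 = 0.1083
risk, unbelted occupants = 299/888 = 0.3367
risk difference = 0.1083 − 0.3367 = -0.228

RD = -0.228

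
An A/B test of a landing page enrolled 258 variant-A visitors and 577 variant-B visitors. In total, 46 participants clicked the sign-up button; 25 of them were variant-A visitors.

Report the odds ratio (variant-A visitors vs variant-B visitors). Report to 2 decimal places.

OR: 2.84

variant-A visitors without the outcome: 258 − 25 = 233
variant-B visitors with the outcome: 46 − 25 = 21
variant-B visitors without the outcome: 577 − 21 = 556
odds, variant-A visitors = 25/233 = 0.10730
odds, variant-B visitors = 21/556 = 0.03777
OR = 0.10730 / 0.03777 = 2.84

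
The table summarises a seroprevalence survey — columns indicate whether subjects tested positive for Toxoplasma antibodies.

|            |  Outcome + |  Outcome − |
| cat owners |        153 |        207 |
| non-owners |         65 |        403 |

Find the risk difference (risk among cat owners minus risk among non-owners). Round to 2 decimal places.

risk, cat owners = 153/360 = 0.4250
risk, non-owners = 65/468 = 0.1389
risk difference = 0.4250 − 0.1389 = 0.29

RD = 0.29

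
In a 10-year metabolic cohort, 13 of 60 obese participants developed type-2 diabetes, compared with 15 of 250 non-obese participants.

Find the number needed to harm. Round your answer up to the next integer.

risk, obese participants = 13/60 = 0.216667
risk, non-obese participants = 15/250 = 0.060000
absolute risk difference = 0.156667
1 / 0.156667 = 6.383 → round up → 7

7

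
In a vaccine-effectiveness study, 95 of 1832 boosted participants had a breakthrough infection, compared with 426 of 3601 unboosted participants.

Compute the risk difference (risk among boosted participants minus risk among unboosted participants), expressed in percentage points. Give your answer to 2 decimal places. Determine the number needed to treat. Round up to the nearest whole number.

risk, boosted participants = 95/1832 = 0.0519
risk, unboosted participants = 426/3601 = 0.1183
risk difference = 0.0519 − 0.1183 = -0.0664 → -6.64 percentage points
absolute risk difference = 0.066445
1 / 0.066445 = 15.050 → round up → 16

RD = -6.64; NNT = 16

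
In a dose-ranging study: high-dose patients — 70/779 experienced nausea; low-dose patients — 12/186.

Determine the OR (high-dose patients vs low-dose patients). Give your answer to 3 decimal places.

OR = (70 × 174) / (709 × 12) = 12180/8508 ≈ 1.432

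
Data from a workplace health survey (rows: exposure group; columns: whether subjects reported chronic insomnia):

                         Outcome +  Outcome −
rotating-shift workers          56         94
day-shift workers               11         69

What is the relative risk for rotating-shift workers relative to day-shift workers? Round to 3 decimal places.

2.715

risk, rotating-shift workers = 56/150 = 0.3733
risk, day-shift workers = 11/80 = 0.1375
RR = 0.3733 / 0.1375 = 2.715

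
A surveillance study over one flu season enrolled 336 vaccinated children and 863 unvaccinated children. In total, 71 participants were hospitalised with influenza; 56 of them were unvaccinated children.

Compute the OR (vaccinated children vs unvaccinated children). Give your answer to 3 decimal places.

vaccinated children with the outcome: 71 − 56 = 15
vaccinated children without the outcome: 336 − 15 = 321
unvaccinated children without the outcome: 863 − 56 = 807
OR = (15 × 807) / (321 × 56) = 12105/17976 ≈ 0.673

0.673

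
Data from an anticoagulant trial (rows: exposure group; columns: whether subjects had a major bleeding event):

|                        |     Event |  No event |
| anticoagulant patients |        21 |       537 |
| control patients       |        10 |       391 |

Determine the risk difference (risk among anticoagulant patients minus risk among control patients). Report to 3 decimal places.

RD: 0.013

risk, anticoagulant patients = 21/558 = 0.03763
risk, control patients = 10/401 = 0.02494
risk difference = 0.03763 − 0.02494 = 0.013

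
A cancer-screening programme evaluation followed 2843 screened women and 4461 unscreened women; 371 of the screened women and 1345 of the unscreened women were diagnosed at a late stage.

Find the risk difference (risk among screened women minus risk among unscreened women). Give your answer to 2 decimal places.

risk, screened women = 371/2843 = 0.1305
risk, unscreened women = 1345/4461 = 0.3015
risk difference = 0.1305 − 0.3015 = -0.17

-0.17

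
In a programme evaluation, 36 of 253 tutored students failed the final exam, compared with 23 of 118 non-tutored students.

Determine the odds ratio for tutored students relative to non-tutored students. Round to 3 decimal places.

0.685

odds, tutored students = 36/217 = 0.1659
odds, non-tutored students = 23/95 = 0.2421
OR = 0.1659 / 0.2421 = 0.685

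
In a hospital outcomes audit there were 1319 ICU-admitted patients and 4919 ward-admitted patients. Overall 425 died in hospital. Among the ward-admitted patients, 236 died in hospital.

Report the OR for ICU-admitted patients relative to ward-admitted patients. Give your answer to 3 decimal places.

ICU-admitted patients with the outcome: 425 − 236 = 189
ICU-admitted patients without the outcome: 1319 − 189 = 1130
ward-admitted patients without the outcome: 4919 − 236 = 4683
OR = (189 × 4683) / (1130 × 236) = 885087/266680 ≈ 3.319

OR = 3.319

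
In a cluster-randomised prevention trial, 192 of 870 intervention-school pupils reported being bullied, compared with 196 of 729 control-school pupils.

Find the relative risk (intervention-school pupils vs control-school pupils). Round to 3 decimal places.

risk, intervention-school pupils = 192/870 = 0.2207
risk, control-school pupils = 196/729 = 0.2689
RR = 0.2207 / 0.2689 = 0.821

RR: 0.821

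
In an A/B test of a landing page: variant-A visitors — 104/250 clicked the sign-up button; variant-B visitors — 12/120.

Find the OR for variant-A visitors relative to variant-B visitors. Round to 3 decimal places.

odds, variant-A visitors = 104/146 = 0.7123
odds, variant-B visitors = 12/108 = 0.1111
OR = 0.7123 / 0.1111 = 6.411

6.411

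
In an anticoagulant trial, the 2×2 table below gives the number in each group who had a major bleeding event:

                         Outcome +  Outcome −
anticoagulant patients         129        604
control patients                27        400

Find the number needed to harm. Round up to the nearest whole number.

9

risk, anticoagulant patients = 129/733 = 0.175989
risk, control patients = 27/427 = 0.063232
absolute risk difference = 0.112757
1 / 0.112757 = 8.869 → round up → 9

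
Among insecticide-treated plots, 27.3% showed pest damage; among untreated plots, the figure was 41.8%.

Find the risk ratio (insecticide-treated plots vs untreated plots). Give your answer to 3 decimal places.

RR = 0.2730 / 0.4180 = 0.653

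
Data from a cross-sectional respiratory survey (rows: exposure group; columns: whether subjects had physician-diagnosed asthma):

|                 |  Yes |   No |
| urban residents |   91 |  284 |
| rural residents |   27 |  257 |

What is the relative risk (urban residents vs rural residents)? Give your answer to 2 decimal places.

RR: 2.55

risk, urban residents = 91/375 = 0.2427
risk, rural residents = 27/284 = 0.0951
RR = 0.2427 / 0.0951 = 2.55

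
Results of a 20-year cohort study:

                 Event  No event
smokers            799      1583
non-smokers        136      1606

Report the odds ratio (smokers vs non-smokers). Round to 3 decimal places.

OR = (799 × 1606) / (1583 × 136) = 1283194/215288 ≈ 5.960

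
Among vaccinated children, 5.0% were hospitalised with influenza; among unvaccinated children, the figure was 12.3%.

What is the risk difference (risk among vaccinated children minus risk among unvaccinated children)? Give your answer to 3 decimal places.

risk difference = 0.0500 − 0.1230 = -0.073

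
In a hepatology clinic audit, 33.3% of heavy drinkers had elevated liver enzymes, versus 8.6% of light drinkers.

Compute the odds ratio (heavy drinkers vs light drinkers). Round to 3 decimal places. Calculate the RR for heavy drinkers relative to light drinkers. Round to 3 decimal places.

OR = 5.306; RR = 3.872

odds, heavy drinkers = 0.3330/0.6670 = 0.4993
odds, light drinkers = 0.0860/0.9140 = 0.0941
OR = 0.4993 / 0.0941 = 5.306
RR = 0.3330 / 0.0860 = 3.872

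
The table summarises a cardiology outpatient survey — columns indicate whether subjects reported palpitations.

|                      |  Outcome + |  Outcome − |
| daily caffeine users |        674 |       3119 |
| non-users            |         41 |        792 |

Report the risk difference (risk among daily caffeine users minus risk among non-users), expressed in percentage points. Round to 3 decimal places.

risk, daily caffeine users = 674/3793 = 0.17770
risk, non-users = 41/833 = 0.04922
risk difference = 0.17770 − 0.04922 = 0.12848 → 12.848 percentage points

RD ≈ 12.848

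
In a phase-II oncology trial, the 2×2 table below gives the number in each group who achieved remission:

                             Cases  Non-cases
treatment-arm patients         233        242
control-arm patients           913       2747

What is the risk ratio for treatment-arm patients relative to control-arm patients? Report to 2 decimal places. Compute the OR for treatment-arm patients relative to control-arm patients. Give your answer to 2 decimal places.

risk, treatment-arm patients = 233/475 = 0.4905
risk, control-arm patients = 913/3660 = 0.2495
RR = 0.4905 / 0.2495 = 1.97
OR = (233 × 2747) / (242 × 913) = 640051/220946 ≈ 2.90

RR = 1.97; OR = 2.90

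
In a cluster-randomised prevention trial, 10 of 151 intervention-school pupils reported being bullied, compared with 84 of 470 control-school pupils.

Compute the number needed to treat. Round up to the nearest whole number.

risk, intervention-school pupils = 10/151 = 0.066225
risk, control-school pupils = 84/470 = 0.178723
absolute risk difference = 0.112498
1 / 0.112498 = 8.889 → round up → 9

9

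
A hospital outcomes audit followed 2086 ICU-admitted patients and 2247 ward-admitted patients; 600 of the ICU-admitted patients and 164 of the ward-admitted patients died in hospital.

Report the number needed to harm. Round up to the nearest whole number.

risk, ICU-admitted patients = 600/2086 = 0.287632
risk, ward-admitted patients = 164/2247 = 0.072986
absolute risk difference = 0.214646
1 / 0.214646 = 4.659 → round up → 5

5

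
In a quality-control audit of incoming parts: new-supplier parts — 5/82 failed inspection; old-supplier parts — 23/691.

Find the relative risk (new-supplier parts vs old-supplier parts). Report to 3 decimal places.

1.832

risk, new-supplier parts = 5/82 = 0.06098
risk, old-supplier parts = 23/691 = 0.03329
RR = 0.06098 / 0.03329 = 1.832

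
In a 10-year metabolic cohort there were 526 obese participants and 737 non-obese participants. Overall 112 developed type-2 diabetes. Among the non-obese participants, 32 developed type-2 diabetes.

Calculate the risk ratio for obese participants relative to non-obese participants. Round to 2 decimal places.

3.50

obese participants with the outcome: 112 − 32 = 80
obese participants without the outcome: 526 − 80 = 446
non-obese participants without the outcome: 737 − 32 = 705
risk, obese participants = 80/526 = 0.15209
risk, non-obese participants = 32/737 = 0.04342
RR = 0.15209 / 0.04342 = 3.50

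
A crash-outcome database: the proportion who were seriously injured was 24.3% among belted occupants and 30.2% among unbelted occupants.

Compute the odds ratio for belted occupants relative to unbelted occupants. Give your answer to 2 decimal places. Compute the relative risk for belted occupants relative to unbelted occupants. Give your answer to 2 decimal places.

odds, belted occupants = 0.2430/0.7570 = 0.3210
odds, unbelted occupants = 0.3020/0.6980 = 0.4327
OR = 0.3210 / 0.4327 = 0.74
RR = 0.2430 / 0.3020 = 0.80

OR = 0.74; RR = 0.80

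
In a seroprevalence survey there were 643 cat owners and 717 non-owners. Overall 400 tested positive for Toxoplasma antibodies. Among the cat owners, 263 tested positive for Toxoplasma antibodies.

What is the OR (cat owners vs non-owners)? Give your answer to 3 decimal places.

2.930

cat owners without the outcome: 643 − 263 = 380
non-owners with the outcome: 400 − 263 = 137
non-owners without the outcome: 717 − 137 = 580
odds, cat owners = 263/380 = 0.6921
odds, non-owners = 137/580 = 0.2362
OR = 0.6921 / 0.2362 = 2.930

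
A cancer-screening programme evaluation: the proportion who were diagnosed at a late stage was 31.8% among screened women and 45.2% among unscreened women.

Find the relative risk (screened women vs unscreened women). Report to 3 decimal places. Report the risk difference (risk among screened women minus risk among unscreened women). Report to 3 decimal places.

RR = 0.3180 / 0.4520 = 0.704
risk difference = 0.3180 − 0.4520 = -0.134

RR = 0.704; RD = -0.134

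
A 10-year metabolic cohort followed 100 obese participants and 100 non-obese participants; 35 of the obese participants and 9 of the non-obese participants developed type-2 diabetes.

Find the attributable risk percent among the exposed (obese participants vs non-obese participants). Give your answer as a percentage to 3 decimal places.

74.286%

risk, obese participants = 35/100 = 0.3500
risk, non-obese participants = 9/100 = 0.0900
AR% = (0.3500 − 0.0900) / 0.3500 = 0.7429 → 74.286%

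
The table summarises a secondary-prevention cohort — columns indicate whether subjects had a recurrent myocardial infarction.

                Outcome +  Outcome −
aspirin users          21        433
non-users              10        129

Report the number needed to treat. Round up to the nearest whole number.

risk, aspirin users = 21/454 = 0.046256
risk, non-users = 10/139 = 0.071942
absolute risk difference = 0.025687
1 / 0.025687 = 38.930 → round up → 39

NNT: 39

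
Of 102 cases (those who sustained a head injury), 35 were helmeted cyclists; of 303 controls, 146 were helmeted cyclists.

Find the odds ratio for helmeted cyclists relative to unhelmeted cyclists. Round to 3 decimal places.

OR = (35 × 157) / (146 × 67) = 5495/9782 ≈ 0.562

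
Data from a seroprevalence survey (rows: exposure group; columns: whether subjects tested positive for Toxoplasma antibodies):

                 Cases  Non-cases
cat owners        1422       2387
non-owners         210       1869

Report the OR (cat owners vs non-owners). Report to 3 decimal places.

OR = (1422 × 1869) / (2387 × 210) = 2657718/501270 ≈ 5.302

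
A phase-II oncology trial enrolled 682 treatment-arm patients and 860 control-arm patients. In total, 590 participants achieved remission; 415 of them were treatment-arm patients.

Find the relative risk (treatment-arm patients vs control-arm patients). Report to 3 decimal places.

treatment-arm patients without the outcome: 682 − 415 = 267
control-arm patients with the outcome: 590 − 415 = 175
control-arm patients without the outcome: 860 − 175 = 685
risk, treatment-arm patients = 415/682 = 0.6085
risk, control-arm patients = 175/860 = 0.2035
RR = 0.6085 / 0.2035 = 2.990

RR ≈ 2.990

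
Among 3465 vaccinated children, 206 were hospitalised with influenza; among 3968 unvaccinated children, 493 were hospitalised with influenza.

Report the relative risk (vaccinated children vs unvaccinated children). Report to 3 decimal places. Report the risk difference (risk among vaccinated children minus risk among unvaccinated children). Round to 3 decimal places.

risk, vaccinated children = 206/3465 = 0.0595
risk, unvaccinated children = 493/3968 = 0.1242
RR = 0.0595 / 0.1242 = 0.479
risk difference = 0.0595 − 0.1242 = -0.065

RR = 0.479; RD = -0.065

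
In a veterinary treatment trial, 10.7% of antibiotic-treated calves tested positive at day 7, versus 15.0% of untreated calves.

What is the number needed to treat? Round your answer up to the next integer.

24

absolute risk difference = 0.043000
1 / 0.043000 = 23.256 → round up → 24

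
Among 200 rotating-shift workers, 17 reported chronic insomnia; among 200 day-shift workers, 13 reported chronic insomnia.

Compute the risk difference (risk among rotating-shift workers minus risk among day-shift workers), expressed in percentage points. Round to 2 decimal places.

2.00

risk, rotating-shift workers = 17/200 = 0.0850
risk, day-shift workers = 13/200 = 0.0650
risk difference = 0.0850 − 0.0650 = 0.0200 → 2.00 percentage points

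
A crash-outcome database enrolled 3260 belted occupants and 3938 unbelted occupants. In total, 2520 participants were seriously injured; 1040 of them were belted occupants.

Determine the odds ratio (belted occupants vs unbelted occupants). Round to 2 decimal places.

0.78

belted occupants without the outcome: 3260 − 1040 = 2220
unbelted occupants with the outcome: 2520 − 1040 = 1480
unbelted occupants without the outcome: 3938 − 1480 = 2458
odds, belted occupants = 1040/2220 = 0.4685
odds, unbelted occupants = 1480/2458 = 0.6021
OR = 0.4685 / 0.6021 = 0.78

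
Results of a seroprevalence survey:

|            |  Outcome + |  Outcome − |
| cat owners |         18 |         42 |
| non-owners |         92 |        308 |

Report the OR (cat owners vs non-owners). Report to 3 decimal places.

1.435

odds, cat owners = 18/42 = 0.4286
odds, non-owners = 92/308 = 0.2987
OR = 0.4286 / 0.2987 = 1.435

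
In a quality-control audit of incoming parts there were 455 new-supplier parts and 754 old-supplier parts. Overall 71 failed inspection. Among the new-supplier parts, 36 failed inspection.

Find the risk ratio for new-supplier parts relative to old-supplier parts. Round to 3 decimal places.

RR: 1.704

new-supplier parts without the outcome: 455 − 36 = 419
old-supplier parts with the outcome: 71 − 36 = 35
old-supplier parts without the outcome: 754 − 35 = 719
risk, new-supplier parts = 36/455 = 0.07912
risk, old-supplier parts = 35/754 = 0.04642
RR = 0.07912 / 0.04642 = 1.704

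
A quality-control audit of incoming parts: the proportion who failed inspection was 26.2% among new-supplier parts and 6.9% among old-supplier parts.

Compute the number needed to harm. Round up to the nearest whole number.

NNH ≈ 6

absolute risk difference = 0.193000
1 / 0.193000 = 5.181 → round up → 6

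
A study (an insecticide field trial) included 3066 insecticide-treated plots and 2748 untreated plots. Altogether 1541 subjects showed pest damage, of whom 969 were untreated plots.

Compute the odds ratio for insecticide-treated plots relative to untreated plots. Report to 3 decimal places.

insecticide-treated plots with the outcome: 1541 − 969 = 572
insecticide-treated plots without the outcome: 3066 − 572 = 2494
untreated plots without the outcome: 2748 − 969 = 1779
OR = (572 × 1779) / (2494 × 969) = 1017588/2416686 ≈ 0.421

0.421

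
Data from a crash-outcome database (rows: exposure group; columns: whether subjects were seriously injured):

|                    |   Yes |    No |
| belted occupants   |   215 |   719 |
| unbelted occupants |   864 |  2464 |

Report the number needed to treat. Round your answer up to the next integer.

NNT: 34

risk, belted occupants = 215/934 = 0.230193
risk, unbelted occupants = 864/3328 = 0.259615
absolute risk difference = 0.029423
1 / 0.029423 = 33.987 → round up → 34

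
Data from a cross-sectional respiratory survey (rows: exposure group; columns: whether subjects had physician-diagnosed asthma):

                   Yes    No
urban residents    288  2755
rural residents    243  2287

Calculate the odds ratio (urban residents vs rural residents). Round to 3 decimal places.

OR = (288 × 2287) / (2755 × 243) = 658656/669465 ≈ 0.984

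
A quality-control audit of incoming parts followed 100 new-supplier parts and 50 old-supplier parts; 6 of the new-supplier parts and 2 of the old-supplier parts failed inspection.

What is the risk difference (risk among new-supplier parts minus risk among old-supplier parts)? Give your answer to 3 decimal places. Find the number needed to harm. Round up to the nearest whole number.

risk, new-supplier parts = 6/100 = 0.06000
risk, old-supplier parts = 2/50 = 0.04000
risk difference = 0.06000 − 0.04000 = 0.020
absolute risk difference = 0.020000
1 / 0.020000 = 50.000 → round up → 50

RD = 0.020; NNH = 50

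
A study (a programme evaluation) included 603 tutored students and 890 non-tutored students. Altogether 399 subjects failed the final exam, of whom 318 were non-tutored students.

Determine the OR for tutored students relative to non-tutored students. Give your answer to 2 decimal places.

OR: 0.28

tutored students with the outcome: 399 − 318 = 81
tutored students without the outcome: 603 − 81 = 522
non-tutored students without the outcome: 890 − 318 = 572
odds, tutored students = 81/522 = 0.1552
odds, non-tutored students = 318/572 = 0.5559
OR = 0.1552 / 0.5559 = 0.28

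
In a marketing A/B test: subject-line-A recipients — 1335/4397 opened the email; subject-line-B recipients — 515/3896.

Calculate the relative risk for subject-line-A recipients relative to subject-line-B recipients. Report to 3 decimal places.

RR: 2.297

risk, subject-line-A recipients = 1335/4397 = 0.3036
risk, subject-line-B recipients = 515/3896 = 0.1322
RR = 0.3036 / 0.1322 = 2.297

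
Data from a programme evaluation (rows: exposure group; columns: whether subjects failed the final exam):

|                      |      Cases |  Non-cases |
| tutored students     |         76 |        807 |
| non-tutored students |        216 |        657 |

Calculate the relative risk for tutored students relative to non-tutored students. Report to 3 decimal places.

risk, tutored students = 76/883 = 0.0861
risk, non-tutored students = 216/873 = 0.2474
RR = 0.0861 / 0.2474 = 0.348

0.348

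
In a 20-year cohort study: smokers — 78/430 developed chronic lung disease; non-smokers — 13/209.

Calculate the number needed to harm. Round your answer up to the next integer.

risk, smokers = 78/430 = 0.181395
risk, non-smokers = 13/209 = 0.062201
absolute risk difference = 0.119194
1 / 0.119194 = 8.390 → round up → 9

NNH = 9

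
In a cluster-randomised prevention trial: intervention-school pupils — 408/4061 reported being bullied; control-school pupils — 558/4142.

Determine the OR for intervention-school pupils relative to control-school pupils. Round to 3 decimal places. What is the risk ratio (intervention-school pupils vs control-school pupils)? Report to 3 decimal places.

OR = (408 × 3584) / (3653 × 558) = 1462272/2038374 ≈ 0.717
risk, intervention-school pupils = 408/4061 = 0.1005
risk, control-school pupils = 558/4142 = 0.1347
RR = 0.1005 / 0.1347 = 0.746

OR = 0.717; RR = 0.746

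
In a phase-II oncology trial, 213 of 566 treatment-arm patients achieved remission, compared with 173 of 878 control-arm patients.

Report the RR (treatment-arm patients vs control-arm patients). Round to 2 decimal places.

RR ≈ 1.91

risk, treatment-arm patients = 213/566 = 0.3763
risk, control-arm patients = 173/878 = 0.1970
RR = 0.3763 / 0.1970 = 1.91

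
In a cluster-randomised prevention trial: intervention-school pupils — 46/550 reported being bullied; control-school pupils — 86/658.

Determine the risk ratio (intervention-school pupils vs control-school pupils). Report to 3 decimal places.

RR = 0.640

risk, intervention-school pupils = 46/550 = 0.0836
risk, control-school pupils = 86/658 = 0.1307
RR = 0.0836 / 0.1307 = 0.640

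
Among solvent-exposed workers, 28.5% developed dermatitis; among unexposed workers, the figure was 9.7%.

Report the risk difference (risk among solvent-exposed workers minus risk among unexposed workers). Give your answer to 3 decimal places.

risk difference = 0.2850 − 0.0970 = 0.188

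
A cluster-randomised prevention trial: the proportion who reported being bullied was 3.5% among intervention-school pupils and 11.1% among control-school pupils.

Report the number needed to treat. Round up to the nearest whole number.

absolute risk difference = 0.076000
1 / 0.076000 = 13.158 → round up → 14

NNT ≈ 14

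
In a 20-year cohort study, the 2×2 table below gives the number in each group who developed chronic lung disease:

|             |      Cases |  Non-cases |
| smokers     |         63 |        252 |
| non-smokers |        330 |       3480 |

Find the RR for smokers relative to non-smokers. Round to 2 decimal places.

RR ≈ 2.31

risk, smokers = 63/315 = 0.2000
risk, non-smokers = 330/3810 = 0.0866
RR = 0.2000 / 0.0866 = 2.31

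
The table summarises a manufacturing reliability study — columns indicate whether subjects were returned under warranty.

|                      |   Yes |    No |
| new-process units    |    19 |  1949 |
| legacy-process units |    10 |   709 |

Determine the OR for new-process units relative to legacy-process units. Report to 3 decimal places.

OR = (19 × 709) / (1949 × 10) = 13471/19490 ≈ 0.691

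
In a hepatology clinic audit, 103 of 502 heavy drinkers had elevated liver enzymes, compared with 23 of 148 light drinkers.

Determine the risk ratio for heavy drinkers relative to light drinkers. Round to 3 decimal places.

1.320

risk, heavy drinkers = 103/502 = 0.2052
risk, light drinkers = 23/148 = 0.1554
RR = 0.2052 / 0.1554 = 1.320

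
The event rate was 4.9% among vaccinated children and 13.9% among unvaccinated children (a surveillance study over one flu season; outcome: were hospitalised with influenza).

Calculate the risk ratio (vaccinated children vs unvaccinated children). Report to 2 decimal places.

RR = 0.04900 / 0.13900 = 0.35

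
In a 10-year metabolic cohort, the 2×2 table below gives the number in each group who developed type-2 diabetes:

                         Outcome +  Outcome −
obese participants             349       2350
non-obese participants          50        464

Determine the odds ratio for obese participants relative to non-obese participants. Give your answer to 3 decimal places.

OR = (349 × 464) / (2350 × 50) = 161936/117500 ≈ 1.378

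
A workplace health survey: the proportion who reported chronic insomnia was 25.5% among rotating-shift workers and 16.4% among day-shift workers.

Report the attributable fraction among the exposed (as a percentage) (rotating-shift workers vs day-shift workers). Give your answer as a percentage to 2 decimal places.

AR% = (0.2550 − 0.1640) / 0.2550 = 0.3569 → 35.69%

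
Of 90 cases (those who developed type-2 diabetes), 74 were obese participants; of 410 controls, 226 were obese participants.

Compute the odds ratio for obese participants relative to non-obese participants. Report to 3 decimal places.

OR = (74 × 184) / (226 × 16) = 13616/3616 ≈ 3.765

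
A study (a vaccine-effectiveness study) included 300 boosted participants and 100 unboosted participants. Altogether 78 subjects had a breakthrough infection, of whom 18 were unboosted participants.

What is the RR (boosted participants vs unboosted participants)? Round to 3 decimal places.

1.111

boosted participants with the outcome: 78 − 18 = 60
boosted participants without the outcome: 300 − 60 = 240
unboosted participants without the outcome: 100 − 18 = 82
risk, boosted participants = 60/300 = 0.2000
risk, unboosted participants = 18/100 = 0.1800
RR = 0.2000 / 0.1800 = 1.111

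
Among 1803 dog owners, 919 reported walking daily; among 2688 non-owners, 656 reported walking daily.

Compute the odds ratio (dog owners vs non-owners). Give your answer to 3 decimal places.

OR = (919 × 2032) / (884 × 656) = 1867408/579904 ≈ 3.220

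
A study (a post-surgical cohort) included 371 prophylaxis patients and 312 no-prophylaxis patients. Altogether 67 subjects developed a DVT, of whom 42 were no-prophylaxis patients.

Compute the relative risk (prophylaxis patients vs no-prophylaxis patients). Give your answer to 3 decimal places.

RR: 0.501

prophylaxis patients with the outcome: 67 − 42 = 25
prophylaxis patients without the outcome: 371 − 25 = 346
no-prophylaxis patients without the outcome: 312 − 42 = 270
risk, prophylaxis patients = 25/371 = 0.0674
risk, no-prophylaxis patients = 42/312 = 0.1346
RR = 0.0674 / 0.1346 = 0.501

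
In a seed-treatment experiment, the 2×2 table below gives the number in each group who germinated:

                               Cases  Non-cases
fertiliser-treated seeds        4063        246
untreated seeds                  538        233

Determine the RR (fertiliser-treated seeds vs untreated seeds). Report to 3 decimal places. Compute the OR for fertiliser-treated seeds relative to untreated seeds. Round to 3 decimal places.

RR = 1.351; OR = 7.153

risk, fertiliser-treated seeds = 4063/4309 = 0.9429
risk, untreated seeds = 538/771 = 0.6978
RR = 0.9429 / 0.6978 = 1.351
odds, fertiliser-treated seeds = 4063/246 = 16.5163
odds, untreated seeds = 538/233 = 2.3090
OR = 16.5163 / 2.3090 = 7.153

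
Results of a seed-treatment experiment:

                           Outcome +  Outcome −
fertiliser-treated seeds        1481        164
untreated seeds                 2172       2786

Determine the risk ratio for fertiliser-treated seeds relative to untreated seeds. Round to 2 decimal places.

RR ≈ 2.06

risk, fertiliser-treated seeds = 1481/1645 = 0.9003
risk, untreated seeds = 2172/4958 = 0.4381
RR = 0.9003 / 0.4381 = 2.06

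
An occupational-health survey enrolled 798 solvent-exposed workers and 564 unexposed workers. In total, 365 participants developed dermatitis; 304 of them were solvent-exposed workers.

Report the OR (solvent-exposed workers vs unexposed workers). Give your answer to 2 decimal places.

solvent-exposed workers without the outcome: 798 − 304 = 494
unexposed workers with the outcome: 365 − 304 = 61
unexposed workers without the outcome: 564 − 61 = 503
odds, solvent-exposed workers = 304/494 = 0.6154
odds, unexposed workers = 61/503 = 0.1213
OR = 0.6154 / 0.1213 = 5.07

OR: 5.07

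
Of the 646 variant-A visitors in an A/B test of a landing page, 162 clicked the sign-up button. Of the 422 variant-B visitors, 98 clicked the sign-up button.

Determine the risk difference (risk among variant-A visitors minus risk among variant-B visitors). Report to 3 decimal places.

RD ≈ 0.019

risk, variant-A visitors = 162/646 = 0.2508
risk, variant-B visitors = 98/422 = 0.2322
risk difference = 0.2508 − 0.2322 = 0.019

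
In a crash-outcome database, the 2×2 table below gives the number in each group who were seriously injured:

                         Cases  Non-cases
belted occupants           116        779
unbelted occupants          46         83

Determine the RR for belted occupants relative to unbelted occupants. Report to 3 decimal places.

risk, belted occupants = 116/895 = 0.1296
risk, unbelted occupants = 46/129 = 0.3566
RR = 0.1296 / 0.3566 = 0.363

RR ≈ 0.363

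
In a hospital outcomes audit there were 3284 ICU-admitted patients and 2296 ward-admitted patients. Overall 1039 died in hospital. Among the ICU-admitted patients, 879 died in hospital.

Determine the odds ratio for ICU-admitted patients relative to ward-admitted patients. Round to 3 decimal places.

ICU-admitted patients without the outcome: 3284 − 879 = 2405
ward-admitted patients with the outcome: 1039 − 879 = 160
ward-admitted patients without the outcome: 2296 − 160 = 2136
OR = (879 × 2136) / (2405 × 160) = 1877544/384800 ≈ 4.879

4.879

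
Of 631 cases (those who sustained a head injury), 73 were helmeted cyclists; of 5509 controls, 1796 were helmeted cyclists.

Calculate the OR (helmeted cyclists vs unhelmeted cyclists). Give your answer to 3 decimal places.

odds, helmeted cyclists = 73/1796 = 0.04065
odds, unhelmeted cyclists = 558/3713 = 0.15028
OR = 0.04065 / 0.15028 = 0.270

OR: 0.270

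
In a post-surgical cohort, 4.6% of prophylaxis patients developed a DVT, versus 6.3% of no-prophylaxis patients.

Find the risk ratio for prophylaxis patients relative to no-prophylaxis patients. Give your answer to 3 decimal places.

RR = 0.04600 / 0.06300 = 0.730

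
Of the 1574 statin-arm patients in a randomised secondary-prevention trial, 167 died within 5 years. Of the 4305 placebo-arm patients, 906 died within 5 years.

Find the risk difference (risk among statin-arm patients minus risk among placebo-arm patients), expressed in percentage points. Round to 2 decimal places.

risk, statin-arm patients = 167/1574 = 0.1061
risk, placebo-arm patients = 906/4305 = 0.2105
risk difference = 0.1061 − 0.2105 = -0.1044 → -10.44 percentage points

RD = -10.44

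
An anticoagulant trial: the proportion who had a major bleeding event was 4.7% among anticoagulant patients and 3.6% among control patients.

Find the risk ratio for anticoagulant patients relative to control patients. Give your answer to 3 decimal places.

RR = 0.04700 / 0.03600 = 1.306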